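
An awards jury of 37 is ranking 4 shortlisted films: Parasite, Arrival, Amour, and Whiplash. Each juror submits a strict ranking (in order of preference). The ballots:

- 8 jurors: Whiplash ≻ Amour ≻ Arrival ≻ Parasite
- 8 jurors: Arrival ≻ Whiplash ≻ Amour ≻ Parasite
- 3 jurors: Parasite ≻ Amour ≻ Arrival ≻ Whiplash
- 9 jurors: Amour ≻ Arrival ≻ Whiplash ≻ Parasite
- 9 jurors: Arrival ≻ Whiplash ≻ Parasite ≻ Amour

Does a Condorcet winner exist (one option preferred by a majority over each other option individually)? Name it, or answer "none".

none

Checking pairwise contests:
Arrival beats Parasite 34–3.
Amour beats Arrival 20–17.
Whiplash beats Amour 25–12.
Arrival beats Whiplash 29–8.
Every option loses at least one head-to-head, so there is no Condorcet winner.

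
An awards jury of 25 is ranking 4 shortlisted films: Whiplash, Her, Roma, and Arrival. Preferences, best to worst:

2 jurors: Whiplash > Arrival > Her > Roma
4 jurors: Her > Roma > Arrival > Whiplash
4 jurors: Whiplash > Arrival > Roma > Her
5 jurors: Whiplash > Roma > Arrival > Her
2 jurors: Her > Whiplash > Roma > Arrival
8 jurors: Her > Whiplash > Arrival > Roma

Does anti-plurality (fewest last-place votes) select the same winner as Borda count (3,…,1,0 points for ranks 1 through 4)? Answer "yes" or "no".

Anti-plurality — last-place votes: Whiplash 4, Her 9, Roma 10, Arrival 2. Winner: Arrival.
Borda — scores: Whiplash 53, Her 44, Roma 24, Arrival 29. Winner: Whiplash.
The two methods disagree.

no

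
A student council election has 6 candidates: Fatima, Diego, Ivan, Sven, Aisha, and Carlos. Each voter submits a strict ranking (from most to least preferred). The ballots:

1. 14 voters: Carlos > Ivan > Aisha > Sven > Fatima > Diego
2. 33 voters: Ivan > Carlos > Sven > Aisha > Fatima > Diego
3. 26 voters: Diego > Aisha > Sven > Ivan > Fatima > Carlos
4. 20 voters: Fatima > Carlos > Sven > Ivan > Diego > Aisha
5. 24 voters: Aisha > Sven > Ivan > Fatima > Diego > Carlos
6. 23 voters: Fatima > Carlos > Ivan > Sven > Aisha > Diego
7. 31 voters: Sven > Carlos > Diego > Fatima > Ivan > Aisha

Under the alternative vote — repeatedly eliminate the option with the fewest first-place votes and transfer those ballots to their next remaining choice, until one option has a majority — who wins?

Sven

Round 1: Fatima 43, Diego 26, Ivan 33, Sven 31, Aisha 24, Carlos 14. Eliminate Carlos.
Round 2: Fatima 43, Diego 26, Ivan 47, Sven 31, Aisha 24. Eliminate Aisha.
Round 3: Fatima 43, Diego 26, Ivan 47, Sven 55. Eliminate Diego.
Round 4: Fatima 43, Ivan 47, Sven 81. Eliminate Fatima.
Round 5: Ivan 70, Sven 101. Sven has a majority.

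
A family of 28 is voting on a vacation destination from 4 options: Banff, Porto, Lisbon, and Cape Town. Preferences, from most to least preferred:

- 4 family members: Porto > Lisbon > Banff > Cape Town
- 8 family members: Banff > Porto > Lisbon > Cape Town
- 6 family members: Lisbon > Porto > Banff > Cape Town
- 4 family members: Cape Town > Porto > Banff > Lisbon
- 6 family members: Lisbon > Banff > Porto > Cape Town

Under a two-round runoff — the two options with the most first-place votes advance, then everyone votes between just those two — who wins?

Lisbon

Round 1 first-place votes: Banff 8, Porto 4, Lisbon 12, Cape Town 4.
Lisbon and Banff advance.
Runoff: Lisbon is preferred to Banff by 16 voters; Banff by 12.
Lisbon wins the runoff.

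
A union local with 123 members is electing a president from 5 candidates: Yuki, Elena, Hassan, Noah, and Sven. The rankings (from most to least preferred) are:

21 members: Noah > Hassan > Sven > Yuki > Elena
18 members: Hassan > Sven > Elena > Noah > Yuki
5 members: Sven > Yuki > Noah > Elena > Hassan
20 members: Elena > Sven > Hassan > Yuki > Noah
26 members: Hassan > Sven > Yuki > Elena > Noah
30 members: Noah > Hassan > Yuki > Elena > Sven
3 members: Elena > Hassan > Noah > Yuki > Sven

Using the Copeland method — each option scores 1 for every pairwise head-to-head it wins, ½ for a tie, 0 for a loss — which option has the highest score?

Hassan

Yuki: beats Elena; loses to Hassan, Noah, and Sven → score 1.
Elena: beats Noah; loses to Yuki, Hassan, and Sven → score 1.
Hassan: beats Yuki, Elena, Noah, and Sven → score 4.
Noah: beats Yuki; loses to Elena, Hassan, and Sven → score 1.
Sven: beats Yuki, Elena, and Noah; loses to Hassan → score 3.
Hassan has the best pairwise record.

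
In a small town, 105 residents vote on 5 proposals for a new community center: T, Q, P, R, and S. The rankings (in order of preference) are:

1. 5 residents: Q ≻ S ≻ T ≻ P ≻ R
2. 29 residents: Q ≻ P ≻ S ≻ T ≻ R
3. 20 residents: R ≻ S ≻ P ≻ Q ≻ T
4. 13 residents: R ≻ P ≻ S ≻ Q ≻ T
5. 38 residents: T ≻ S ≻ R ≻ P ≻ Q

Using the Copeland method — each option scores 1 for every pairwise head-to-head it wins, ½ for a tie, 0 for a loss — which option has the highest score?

T: beats R; loses to Q, P, and S → score 1.
Q: beats T; loses to P, R, and S → score 1.
P: beats T and Q; loses to R and S → score 2.
R: beats Q and P; loses to T and S → score 2.
S: beats T, Q, P, and R → score 4.
S has the best pairwise record.

S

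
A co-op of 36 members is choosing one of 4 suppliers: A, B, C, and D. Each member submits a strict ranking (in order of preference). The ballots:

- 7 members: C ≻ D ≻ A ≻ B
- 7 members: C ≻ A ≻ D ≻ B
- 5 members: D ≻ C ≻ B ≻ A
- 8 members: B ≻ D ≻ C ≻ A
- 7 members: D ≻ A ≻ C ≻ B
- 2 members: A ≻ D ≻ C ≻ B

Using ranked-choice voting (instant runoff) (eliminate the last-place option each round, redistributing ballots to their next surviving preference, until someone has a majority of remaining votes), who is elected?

Round 1: A 2, B 8, C 14, D 12. Eliminate A.
Round 2: B 8, C 14, D 14. Eliminate B.
Round 3: C 14, D 22. D has a majority.

D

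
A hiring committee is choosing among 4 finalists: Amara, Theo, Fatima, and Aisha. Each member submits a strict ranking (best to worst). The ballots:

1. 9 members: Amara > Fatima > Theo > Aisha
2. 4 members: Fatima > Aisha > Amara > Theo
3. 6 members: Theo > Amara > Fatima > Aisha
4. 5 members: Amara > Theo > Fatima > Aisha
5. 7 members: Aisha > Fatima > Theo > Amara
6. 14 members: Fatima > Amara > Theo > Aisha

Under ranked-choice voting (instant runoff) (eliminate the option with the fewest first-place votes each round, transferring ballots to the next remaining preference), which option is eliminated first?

Round 1: Amara 14, Theo 6, Fatima 18, Aisha 7. Eliminate Theo.

Theo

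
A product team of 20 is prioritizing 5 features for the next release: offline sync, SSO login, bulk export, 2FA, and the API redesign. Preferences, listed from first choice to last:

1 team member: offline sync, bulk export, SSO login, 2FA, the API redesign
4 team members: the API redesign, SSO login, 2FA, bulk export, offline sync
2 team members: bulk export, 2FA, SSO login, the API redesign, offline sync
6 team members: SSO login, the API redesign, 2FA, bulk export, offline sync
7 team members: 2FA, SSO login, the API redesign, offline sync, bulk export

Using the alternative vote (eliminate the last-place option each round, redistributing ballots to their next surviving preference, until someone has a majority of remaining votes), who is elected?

Round 1: offline sync 1, SSO login 6, bulk export 2, 2FA 7, the API redesign 4. Eliminate offline sync.
Round 2: SSO login 6, bulk export 3, 2FA 7, the API redesign 4. Eliminate bulk export.
Round 3: SSO login 7, 2FA 9, the API redesign 4. Eliminate the API redesign.
Round 4: SSO login 11, 2FA 9. SSO login has a majority.

SSO login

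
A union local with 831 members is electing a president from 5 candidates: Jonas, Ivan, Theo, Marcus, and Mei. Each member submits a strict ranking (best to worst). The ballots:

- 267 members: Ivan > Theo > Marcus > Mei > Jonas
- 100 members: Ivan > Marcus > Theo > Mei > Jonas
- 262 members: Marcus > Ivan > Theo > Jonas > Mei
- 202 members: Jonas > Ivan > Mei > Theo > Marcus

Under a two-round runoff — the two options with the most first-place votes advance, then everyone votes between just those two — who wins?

Ivan

Round 1 first-place votes: Jonas 202, Ivan 367, Theo 0, Marcus 262, Mei 0.
Ivan and Marcus advance.
Runoff: Ivan is preferred to Marcus by 569 voters; Marcus by 262.
Ivan wins the runoff.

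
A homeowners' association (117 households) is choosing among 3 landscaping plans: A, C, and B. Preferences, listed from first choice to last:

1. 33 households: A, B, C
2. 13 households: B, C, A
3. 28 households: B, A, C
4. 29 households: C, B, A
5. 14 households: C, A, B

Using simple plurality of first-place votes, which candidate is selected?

First-place votes: A 33, C 43, B 41.
C has the most first-place votes.

C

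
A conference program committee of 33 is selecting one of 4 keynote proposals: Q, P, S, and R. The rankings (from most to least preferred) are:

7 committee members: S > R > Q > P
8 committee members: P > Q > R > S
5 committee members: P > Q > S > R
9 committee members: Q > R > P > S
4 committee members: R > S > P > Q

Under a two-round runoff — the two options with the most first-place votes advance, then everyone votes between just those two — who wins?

P

Round 1 first-place votes: Q 9, P 13, S 7, R 4.
P and Q advance.
Runoff: P is preferred to Q by 17 voters; Q by 16.
P wins the runoff.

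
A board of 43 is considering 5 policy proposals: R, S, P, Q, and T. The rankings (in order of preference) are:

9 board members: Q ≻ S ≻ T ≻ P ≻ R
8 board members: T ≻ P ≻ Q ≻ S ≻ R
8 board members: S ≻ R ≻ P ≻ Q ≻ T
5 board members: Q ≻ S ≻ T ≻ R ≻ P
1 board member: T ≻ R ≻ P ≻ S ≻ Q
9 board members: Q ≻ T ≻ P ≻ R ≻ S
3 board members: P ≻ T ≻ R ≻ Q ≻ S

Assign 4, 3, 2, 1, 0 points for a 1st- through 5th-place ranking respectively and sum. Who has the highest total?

Q

R: 9·0 + 8·0 + 8·3 + 5·1 + 1·3 + 9·1 + 3·2 = 47
S: 9·3 + 8·1 + 8·4 + 5·3 + 1·1 + 9·0 + 3·0 = 83
P: 9·1 + 8·3 + 8·2 + 5·0 + 1·2 + 9·2 + 3·4 = 81
Q: 9·4 + 8·2 + 8·1 + 5·4 + 1·0 + 9·4 + 3·1 = 119
T: 9·2 + 8·4 + 8·0 + 5·2 + 1·4 + 9·3 + 3·3 = 100
Q has the highest Borda score (119).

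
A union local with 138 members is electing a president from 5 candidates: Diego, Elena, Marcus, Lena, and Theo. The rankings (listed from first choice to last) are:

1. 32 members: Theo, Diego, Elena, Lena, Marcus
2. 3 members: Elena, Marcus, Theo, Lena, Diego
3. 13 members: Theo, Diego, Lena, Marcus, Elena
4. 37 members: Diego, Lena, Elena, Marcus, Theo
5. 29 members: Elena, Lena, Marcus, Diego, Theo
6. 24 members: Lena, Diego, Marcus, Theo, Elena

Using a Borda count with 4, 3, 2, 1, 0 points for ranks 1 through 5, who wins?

Diego

Diego: 32·3 + 3·0 + 13·3 + 37·4 + 29·1 + 24·3 = 384
Elena: 32·2 + 3·4 + 13·0 + 37·2 + 29·4 + 24·0 = 266
Marcus: 32·0 + 3·3 + 13·1 + 37·1 + 29·2 + 24·2 = 165
Lena: 32·1 + 3·1 + 13·2 + 37·3 + 29·3 + 24·4 = 355
Theo: 32·4 + 3·2 + 13·4 + 37·0 + 29·0 + 24·1 = 210
Diego has the highest Borda score (384).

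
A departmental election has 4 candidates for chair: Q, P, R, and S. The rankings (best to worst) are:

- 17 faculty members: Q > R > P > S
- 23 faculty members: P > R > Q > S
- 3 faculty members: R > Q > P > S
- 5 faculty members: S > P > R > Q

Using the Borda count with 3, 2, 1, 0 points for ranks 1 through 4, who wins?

Q: 17·3 + 23·1 + 3·2 + 5·0 = 80
P: 17·1 + 23·3 + 3·1 + 5·2 = 99
R: 17·2 + 23·2 + 3·3 + 5·1 = 94
S: 17·0 + 23·0 + 3·0 + 5·3 = 15
P has the highest Borda score (99).

P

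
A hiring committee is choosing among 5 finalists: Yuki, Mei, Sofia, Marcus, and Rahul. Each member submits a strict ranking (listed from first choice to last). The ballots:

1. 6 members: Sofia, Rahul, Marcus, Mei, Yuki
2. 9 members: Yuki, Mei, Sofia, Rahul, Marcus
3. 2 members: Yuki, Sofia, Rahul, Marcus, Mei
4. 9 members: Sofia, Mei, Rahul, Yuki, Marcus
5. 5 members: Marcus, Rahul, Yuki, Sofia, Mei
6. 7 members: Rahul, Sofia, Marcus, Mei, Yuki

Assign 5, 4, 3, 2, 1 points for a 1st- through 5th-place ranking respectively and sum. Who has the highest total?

Sofia

Yuki: 6·1 + 9·5 + 2·5 + 9·2 + 5·3 + 7·1 = 101
Mei: 6·2 + 9·4 + 2·1 + 9·4 + 5·1 + 7·2 = 105
Sofia: 6·5 + 9·3 + 2·4 + 9·5 + 5·2 + 7·4 = 148
Marcus: 6·3 + 9·1 + 2·2 + 9·1 + 5·5 + 7·3 = 86
Rahul: 6·4 + 9·2 + 2·3 + 9·3 + 5·4 + 7·5 = 130
Sofia has the highest Borda score (148).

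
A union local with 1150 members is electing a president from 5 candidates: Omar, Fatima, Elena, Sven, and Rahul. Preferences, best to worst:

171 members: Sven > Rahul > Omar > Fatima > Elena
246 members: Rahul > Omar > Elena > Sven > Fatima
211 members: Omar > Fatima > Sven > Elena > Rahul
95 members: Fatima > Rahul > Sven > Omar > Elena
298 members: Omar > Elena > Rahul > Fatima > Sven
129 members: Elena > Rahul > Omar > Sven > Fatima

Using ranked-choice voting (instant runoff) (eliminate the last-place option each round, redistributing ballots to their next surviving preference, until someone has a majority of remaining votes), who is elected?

Round 1: Omar 509, Fatima 95, Elena 129, Sven 171, Rahul 246. Eliminate Fatima.
Round 2: Omar 509, Elena 129, Sven 171, Rahul 341. Eliminate Elena.
Round 3: Omar 509, Sven 171, Rahul 470. Eliminate Sven.
Round 4: Omar 509, Rahul 641. Rahul has a majority.

Rahul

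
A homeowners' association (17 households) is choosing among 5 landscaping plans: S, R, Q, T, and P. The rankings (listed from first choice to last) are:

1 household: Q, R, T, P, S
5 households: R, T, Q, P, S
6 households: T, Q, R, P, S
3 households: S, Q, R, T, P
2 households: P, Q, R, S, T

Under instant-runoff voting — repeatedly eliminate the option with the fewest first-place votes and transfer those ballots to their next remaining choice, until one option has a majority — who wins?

Round 1: S 3, R 5, Q 1, T 6, P 2. Eliminate Q.
Round 2: S 3, R 6, T 6, P 2. Eliminate P.
Round 3: S 3, R 8, T 6. Eliminate S.
Round 4: R 11, T 6. R has a majority.

R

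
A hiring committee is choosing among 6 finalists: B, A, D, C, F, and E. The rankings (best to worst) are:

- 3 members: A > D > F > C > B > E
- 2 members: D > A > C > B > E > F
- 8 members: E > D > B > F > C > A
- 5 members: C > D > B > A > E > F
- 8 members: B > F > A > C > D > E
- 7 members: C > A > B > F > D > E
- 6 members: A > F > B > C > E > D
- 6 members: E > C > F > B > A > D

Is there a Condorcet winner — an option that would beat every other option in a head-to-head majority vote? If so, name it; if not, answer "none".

none

Checking pairwise contests:
C beats B 23–22.
B beats A 27–18.
B beats D 27–18.
F beats C 25–20.
B beats F 30–15.
B beats E 31–14.
Every option loses at least one head-to-head, so there is no Condorcet winner.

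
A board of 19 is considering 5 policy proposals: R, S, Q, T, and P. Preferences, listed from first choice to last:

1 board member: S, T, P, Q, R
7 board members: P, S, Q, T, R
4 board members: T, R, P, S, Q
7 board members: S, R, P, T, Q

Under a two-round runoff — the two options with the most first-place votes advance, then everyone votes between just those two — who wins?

P

Round 1 first-place votes: R 0, S 8, Q 0, T 4, P 7.
S and P advance.
Runoff: S is preferred to P by 8 voters; P by 11.
P wins the runoff.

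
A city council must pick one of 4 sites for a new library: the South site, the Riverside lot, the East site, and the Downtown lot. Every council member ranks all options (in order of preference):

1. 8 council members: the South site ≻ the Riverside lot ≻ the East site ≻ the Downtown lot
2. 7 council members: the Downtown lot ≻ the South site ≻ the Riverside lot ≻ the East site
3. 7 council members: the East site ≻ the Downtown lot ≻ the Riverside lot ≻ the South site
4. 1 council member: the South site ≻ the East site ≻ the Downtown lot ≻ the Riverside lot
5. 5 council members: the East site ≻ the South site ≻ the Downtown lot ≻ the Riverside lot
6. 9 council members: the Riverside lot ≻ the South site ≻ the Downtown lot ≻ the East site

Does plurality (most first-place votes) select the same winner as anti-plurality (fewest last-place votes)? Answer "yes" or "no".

no

Plurality — first-place votes: the South site 9, the Riverside lot 9, the East site 12, the Downtown lot 7. Winner: the East site.
Anti-plurality — last-place votes: the South site 7, the Riverside lot 6, the East site 16, the Downtown lot 8. Winner: the Riverside lot.
The two methods disagree.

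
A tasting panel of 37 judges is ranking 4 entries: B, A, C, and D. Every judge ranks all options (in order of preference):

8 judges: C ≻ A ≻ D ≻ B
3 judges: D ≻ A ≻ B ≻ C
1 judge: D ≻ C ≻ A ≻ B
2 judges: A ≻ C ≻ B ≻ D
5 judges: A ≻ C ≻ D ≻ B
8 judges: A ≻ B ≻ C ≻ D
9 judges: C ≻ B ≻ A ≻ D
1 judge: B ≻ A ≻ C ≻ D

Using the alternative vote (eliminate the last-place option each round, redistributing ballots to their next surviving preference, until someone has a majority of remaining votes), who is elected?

A

Round 1: B 1, A 15, C 17, D 4. Eliminate B.
Round 2: A 16, C 17, D 4. Eliminate D.
Round 3: A 19, C 18. A has a majority.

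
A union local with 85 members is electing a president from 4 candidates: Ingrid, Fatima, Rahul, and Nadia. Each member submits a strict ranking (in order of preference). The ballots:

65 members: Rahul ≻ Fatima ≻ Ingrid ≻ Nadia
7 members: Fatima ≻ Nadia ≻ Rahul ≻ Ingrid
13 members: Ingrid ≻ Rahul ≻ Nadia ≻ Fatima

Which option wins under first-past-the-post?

Rahul

First-place votes: Ingrid 13, Fatima 7, Rahul 65, Nadia 0.
Rahul has the most first-place votes.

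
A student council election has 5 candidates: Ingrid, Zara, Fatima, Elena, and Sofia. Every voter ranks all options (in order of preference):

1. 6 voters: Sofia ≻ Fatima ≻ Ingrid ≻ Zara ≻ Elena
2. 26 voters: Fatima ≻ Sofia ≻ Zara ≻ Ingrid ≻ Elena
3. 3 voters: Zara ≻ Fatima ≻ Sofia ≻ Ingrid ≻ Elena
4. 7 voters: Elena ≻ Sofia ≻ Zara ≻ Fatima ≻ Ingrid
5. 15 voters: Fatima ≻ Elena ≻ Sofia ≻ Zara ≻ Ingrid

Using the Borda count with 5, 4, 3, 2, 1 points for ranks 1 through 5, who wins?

Fatima

Ingrid: 6·3 + 26·2 + 3·2 + 7·1 + 15·1 = 98
Zara: 6·2 + 26·3 + 3·5 + 7·3 + 15·2 = 156
Fatima: 6·4 + 26·5 + 3·4 + 7·2 + 15·5 = 255
Elena: 6·1 + 26·1 + 3·1 + 7·5 + 15·4 = 130
Sofia: 6·5 + 26·4 + 3·3 + 7·4 + 15·3 = 216
Fatima has the highest Borda score (255).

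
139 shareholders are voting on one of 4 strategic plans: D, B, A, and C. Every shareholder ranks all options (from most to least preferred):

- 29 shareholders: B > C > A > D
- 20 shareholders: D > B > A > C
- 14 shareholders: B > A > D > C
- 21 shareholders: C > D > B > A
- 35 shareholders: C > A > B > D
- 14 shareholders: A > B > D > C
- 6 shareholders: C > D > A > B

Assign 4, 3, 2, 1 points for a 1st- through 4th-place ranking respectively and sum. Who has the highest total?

D: 29·1 + 20·4 + 14·2 + 21·3 + 35·1 + 14·2 + 6·3 = 281
B: 29·4 + 20·3 + 14·4 + 21·2 + 35·2 + 14·3 + 6·1 = 392
A: 29·2 + 20·2 + 14·3 + 21·1 + 35·3 + 14·4 + 6·2 = 334
C: 29·3 + 20·1 + 14·1 + 21·4 + 35·4 + 14·1 + 6·4 = 383
B has the highest Borda score (392).

B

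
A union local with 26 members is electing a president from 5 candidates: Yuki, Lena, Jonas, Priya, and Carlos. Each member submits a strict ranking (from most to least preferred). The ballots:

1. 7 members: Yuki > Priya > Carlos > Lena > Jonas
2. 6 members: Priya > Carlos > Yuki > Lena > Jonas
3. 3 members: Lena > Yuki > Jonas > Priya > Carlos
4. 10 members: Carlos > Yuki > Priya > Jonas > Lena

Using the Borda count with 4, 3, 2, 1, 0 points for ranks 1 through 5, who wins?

Yuki

Yuki: 7·4 + 6·2 + 3·3 + 10·3 = 79
Lena: 7·1 + 6·1 + 3·4 + 10·0 = 25
Jonas: 7·0 + 6·0 + 3·2 + 10·1 = 16
Priya: 7·3 + 6·4 + 3·1 + 10·2 = 68
Carlos: 7·2 + 6·3 + 3·0 + 10·4 = 72
Yuki has the highest Borda score (79).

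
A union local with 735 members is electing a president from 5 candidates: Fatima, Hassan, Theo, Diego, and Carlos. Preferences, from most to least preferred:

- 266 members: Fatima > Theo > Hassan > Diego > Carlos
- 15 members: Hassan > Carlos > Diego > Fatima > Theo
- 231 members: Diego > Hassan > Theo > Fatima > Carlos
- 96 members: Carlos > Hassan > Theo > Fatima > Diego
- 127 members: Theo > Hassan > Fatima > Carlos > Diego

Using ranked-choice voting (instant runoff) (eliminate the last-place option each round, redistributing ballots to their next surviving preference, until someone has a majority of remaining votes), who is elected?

Fatima

Round 1: Fatima 266, Hassan 15, Theo 127, Diego 231, Carlos 96. Eliminate Hassan.
Round 2: Fatima 266, Theo 127, Diego 231, Carlos 111. Eliminate Carlos.
Round 3: Fatima 266, Theo 223, Diego 246. Eliminate Theo.
Round 4: Fatima 489, Diego 246. Fatima has a majority.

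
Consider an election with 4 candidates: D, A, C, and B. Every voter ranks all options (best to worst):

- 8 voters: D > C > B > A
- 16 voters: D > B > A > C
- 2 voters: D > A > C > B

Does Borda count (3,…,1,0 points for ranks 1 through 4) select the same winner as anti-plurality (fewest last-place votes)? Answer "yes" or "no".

Borda — scores: D 78, A 20, C 18, B 40. Winner: D.
Anti-plurality — last-place votes: D 0, A 8, C 16, B 2. Winner: D.
The two methods agree.

yes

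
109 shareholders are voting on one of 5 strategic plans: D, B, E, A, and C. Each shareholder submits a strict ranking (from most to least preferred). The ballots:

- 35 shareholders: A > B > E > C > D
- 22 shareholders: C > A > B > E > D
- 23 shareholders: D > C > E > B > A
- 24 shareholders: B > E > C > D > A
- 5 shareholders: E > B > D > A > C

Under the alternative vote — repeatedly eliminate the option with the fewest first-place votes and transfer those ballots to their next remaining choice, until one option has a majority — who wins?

Round 1: D 23, B 24, E 5, A 35, C 22. Eliminate E.
Round 2: D 23, B 29, A 35, C 22. Eliminate C.
Round 3: D 23, B 29, A 57. A has a majority.

A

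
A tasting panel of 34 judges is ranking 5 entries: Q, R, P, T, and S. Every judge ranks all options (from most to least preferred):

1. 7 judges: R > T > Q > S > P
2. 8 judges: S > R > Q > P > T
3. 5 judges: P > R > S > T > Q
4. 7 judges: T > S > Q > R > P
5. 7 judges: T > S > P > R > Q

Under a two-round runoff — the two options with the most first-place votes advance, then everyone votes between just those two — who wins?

Round 1 first-place votes: Q 0, R 7, P 5, T 14, S 8.
T and S advance.
Runoff: T is preferred to S by 21 voters; S by 13.
T wins the runoff.

T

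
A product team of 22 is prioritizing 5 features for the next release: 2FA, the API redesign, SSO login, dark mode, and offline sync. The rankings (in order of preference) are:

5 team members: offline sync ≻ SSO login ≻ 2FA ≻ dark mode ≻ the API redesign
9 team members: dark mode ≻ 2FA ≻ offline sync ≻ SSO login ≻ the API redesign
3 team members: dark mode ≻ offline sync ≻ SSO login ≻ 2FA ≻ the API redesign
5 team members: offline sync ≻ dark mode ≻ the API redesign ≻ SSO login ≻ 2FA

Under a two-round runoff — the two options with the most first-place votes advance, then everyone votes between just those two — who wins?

Round 1 first-place votes: 2FA 0, the API redesign 0, SSO login 0, dark mode 12, offline sync 10.
dark mode and offline sync advance.
Runoff: dark mode is preferred to offline sync by 12 voters; offline sync by 10.
dark mode wins the runoff.

dark mode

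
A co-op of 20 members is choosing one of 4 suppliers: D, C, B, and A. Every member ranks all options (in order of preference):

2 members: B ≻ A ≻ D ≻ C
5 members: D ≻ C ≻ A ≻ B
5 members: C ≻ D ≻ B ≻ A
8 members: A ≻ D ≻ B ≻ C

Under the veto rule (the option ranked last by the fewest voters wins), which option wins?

D

Last-place votes: D 0, C 10, B 5, A 5.
D is ranked last by the fewest voters, so D wins.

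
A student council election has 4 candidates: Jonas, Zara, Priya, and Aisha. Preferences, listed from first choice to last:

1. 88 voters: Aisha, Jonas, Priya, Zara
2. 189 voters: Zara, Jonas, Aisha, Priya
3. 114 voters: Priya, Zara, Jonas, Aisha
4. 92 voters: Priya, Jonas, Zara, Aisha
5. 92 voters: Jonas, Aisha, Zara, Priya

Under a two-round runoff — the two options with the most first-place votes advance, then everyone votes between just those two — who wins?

Round 1 first-place votes: Jonas 92, Zara 189, Priya 206, Aisha 88.
Priya and Zara advance.
Runoff: Priya is preferred to Zara by 294 voters; Zara by 281.
Priya wins the runoff.

Priya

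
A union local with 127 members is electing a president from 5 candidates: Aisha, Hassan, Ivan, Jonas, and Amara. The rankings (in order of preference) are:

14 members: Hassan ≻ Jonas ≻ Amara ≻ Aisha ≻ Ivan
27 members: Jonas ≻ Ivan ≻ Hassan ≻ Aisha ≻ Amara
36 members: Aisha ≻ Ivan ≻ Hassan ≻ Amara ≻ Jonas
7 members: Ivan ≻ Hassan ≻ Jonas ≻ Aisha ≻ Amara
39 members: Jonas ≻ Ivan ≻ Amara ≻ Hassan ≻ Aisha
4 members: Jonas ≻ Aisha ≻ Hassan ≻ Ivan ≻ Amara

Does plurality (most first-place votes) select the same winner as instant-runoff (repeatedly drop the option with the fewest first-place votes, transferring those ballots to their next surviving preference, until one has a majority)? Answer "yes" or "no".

yes

Plurality — first-place votes: Aisha 36, Hassan 14, Ivan 7, Jonas 70, Amara 0. Winner: Jonas.
Instant-runoff — R1 Aisha 36, Hassan 14, Ivan 7, Jonas 70, Amara 0 (Jonas winner). Winner: Jonas.
The two methods agree.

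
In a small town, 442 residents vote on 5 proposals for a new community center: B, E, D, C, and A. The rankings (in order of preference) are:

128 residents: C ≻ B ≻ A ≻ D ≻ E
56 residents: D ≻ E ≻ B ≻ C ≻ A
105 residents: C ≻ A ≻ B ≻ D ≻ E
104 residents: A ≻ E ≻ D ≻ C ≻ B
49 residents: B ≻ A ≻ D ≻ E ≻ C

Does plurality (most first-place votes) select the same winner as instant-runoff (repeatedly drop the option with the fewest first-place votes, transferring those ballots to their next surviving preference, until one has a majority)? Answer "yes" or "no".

Plurality — first-place votes: B 49, E 0, D 56, C 233, A 104. Winner: C.
Instant-runoff — R1 B 49, E 0, D 56, C 233, A 104 (C winner). Winner: C.
The two methods agree.

yes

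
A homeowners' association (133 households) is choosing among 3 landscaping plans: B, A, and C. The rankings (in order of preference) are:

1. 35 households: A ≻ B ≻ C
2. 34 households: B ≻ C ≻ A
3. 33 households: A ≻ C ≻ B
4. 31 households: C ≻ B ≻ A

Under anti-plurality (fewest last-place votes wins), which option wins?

B

Last-place votes: B 33, A 65, C 35.
B is ranked last by the fewest voters, so B wins.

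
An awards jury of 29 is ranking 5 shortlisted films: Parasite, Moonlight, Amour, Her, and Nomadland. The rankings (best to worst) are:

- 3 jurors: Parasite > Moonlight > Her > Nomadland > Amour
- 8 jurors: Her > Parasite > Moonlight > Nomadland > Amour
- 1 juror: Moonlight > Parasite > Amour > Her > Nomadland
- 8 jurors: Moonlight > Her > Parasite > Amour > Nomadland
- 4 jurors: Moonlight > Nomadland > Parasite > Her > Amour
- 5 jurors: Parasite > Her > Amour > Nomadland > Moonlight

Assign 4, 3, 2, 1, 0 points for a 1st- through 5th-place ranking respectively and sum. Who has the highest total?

Parasite: 3·4 + 8·3 + 1·3 + 8·2 + 4·2 + 5·4 = 83
Moonlight: 3·3 + 8·2 + 1·4 + 8·4 + 4·4 + 5·0 = 77
Amour: 3·0 + 8·0 + 1·2 + 8·1 + 4·0 + 5·2 = 20
Her: 3·2 + 8·4 + 1·1 + 8·3 + 4·1 + 5·3 = 82
Nomadland: 3·1 + 8·1 + 1·0 + 8·0 + 4·3 + 5·1 = 28
Parasite has the highest Borda score (83).

Parasite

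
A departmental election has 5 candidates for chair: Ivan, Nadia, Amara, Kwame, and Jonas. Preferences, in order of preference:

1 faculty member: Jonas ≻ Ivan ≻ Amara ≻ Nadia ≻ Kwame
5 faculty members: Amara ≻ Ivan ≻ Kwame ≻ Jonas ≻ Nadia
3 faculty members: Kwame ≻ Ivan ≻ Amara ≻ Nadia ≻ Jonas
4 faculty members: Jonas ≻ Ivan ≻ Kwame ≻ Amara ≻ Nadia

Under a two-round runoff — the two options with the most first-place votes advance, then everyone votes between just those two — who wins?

Amara

Round 1 first-place votes: Ivan 0, Nadia 0, Amara 5, Kwame 3, Jonas 5.
Jonas and Amara advance.
Runoff: Jonas is preferred to Amara by 5 voters; Amara by 8.
Amara wins the runoff.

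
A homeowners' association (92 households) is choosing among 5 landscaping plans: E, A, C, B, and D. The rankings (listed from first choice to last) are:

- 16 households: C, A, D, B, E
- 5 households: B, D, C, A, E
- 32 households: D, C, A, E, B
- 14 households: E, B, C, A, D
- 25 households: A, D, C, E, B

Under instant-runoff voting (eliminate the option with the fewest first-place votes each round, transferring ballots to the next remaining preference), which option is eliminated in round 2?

E

Round 1: E 14, A 25, C 16, B 5, D 32. Eliminate B.
Round 2: E 14, A 25, C 16, D 37. Eliminate E.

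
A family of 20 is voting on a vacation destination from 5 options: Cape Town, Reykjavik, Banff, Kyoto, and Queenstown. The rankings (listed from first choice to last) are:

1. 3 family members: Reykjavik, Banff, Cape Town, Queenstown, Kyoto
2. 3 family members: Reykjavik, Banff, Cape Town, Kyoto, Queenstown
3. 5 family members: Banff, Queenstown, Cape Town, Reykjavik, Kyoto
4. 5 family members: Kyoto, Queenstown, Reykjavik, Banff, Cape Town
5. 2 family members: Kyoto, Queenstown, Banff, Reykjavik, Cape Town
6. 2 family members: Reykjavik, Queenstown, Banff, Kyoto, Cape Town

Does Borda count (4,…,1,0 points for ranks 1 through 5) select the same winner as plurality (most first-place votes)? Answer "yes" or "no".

no

Borda — scores: Cape Town 22, Reykjavik 49, Banff 51, Kyoto 33, Queenstown 45. Winner: Banff.
Plurality — first-place votes: Cape Town 0, Reykjavik 8, Banff 5, Kyoto 7, Queenstown 0. Winner: Reykjavik.
The two methods disagree.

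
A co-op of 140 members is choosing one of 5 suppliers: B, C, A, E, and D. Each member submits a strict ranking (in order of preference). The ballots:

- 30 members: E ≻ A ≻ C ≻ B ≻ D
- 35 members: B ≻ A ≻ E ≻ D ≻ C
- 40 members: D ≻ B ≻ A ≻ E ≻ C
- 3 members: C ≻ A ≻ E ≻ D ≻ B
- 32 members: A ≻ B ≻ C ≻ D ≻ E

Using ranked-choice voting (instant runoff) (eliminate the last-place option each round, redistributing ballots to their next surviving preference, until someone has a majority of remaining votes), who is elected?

A

Round 1: B 35, C 3, A 32, E 30, D 40. Eliminate C.
Round 2: B 35, A 35, E 30, D 40. Eliminate E.
Round 3: B 35, A 65, D 40. Eliminate B.
Round 4: A 100, D 40. A has a majority.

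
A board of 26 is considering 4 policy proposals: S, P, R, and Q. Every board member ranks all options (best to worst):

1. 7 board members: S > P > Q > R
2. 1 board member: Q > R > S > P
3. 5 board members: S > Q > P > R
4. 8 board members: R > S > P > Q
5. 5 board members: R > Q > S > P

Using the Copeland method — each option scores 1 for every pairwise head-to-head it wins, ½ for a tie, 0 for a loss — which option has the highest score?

R

S: beats P and Q; loses to R → score 2.
P: beats Q; loses to S and R → score 1.
R: beats S and P; ties Q → score 2.5.
Q: ties R; loses to S and P → score 0.5.
R has the best pairwise record.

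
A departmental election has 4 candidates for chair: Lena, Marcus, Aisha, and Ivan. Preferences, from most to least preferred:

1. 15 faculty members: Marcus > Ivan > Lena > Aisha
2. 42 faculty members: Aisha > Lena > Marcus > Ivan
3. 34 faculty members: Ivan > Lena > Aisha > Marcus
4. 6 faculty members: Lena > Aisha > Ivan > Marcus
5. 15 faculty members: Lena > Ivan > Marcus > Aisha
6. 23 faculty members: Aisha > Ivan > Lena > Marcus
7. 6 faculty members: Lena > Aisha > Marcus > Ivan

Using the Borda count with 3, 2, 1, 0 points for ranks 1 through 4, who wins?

Lena

Lena: 15·1 + 42·2 + 34·2 + 6·3 + 15·3 + 23·1 + 6·3 = 271
Marcus: 15·3 + 42·1 + 34·0 + 6·0 + 15·1 + 23·0 + 6·1 = 108
Aisha: 15·0 + 42·3 + 34·1 + 6·2 + 15·0 + 23·3 + 6·2 = 253
Ivan: 15·2 + 42·0 + 34·3 + 6·1 + 15·2 + 23·2 + 6·0 = 214
Lena has the highest Borda score (271).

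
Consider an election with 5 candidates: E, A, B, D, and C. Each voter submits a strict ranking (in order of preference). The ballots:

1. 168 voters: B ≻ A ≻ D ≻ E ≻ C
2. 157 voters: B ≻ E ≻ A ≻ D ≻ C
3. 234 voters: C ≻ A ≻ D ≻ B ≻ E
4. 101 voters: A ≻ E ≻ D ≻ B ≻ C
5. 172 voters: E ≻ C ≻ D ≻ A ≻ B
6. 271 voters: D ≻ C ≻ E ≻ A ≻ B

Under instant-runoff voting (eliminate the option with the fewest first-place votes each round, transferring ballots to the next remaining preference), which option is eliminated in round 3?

Round 1: E 172, A 101, B 325, D 271, C 234. Eliminate A.
Round 2: E 273, B 325, D 271, C 234. Eliminate C.
Round 3: E 273, B 325, D 505. Eliminate E.

E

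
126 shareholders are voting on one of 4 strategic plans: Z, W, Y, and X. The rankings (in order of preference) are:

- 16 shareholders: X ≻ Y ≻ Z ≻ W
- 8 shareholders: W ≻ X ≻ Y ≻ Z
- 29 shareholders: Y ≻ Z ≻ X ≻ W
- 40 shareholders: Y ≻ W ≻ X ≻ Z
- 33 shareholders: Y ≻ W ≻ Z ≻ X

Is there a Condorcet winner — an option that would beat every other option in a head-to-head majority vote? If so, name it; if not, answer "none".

Y

Y vs Z: 126–0 for Y.
Y vs W: 118–8 for Y.
Y vs X: 102–24 for Y.
Y beats every other option head-to-head.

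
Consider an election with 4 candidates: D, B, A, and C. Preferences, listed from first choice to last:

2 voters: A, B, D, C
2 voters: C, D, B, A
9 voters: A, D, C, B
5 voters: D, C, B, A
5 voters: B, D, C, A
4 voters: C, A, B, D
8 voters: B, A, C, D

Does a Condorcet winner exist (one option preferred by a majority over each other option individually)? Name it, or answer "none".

Checking pairwise contests:
B beats D 19–16.
C beats B 20–15.
B beats A 20–15.
D beats C 21–14.
Every option loses at least one head-to-head, so there is no Condorcet winner.

none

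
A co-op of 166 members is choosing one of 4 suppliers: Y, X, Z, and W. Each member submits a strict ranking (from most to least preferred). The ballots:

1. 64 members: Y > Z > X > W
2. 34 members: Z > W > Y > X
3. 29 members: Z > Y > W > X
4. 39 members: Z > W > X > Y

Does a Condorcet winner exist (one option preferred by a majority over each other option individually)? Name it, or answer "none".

Z

Z vs Y: 102–64 for Z.
Z vs X: 166–0 for Z.
Z vs W: 166–0 for Z.
Z beats every other option head-to-head.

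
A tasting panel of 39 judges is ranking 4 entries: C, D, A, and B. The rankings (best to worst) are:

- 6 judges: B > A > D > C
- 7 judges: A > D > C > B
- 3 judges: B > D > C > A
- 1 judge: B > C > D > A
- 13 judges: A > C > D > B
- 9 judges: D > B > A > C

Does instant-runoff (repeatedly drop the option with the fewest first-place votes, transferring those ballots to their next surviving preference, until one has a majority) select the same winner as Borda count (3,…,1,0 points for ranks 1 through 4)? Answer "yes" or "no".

yes

Instant-runoff — R1 C 0, D 9, A 20, B 10 (A winner). Winner: A.
Borda — scores: C 38, D 67, A 81, B 48. Winner: A.
The two methods agree.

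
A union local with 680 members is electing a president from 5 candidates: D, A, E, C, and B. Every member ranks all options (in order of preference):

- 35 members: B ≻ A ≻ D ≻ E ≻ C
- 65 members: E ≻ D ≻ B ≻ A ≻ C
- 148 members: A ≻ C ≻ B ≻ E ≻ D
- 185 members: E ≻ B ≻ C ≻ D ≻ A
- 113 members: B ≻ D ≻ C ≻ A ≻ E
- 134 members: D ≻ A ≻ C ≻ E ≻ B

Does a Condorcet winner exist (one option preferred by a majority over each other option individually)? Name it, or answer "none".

Checking pairwise contests:
E beats D 398–282.
D beats A 497–183.
A beats E 430–250.
D beats C 347–333.
E beats B 384–296.
Every option loses at least one head-to-head, so there is no Condorcet winner.

none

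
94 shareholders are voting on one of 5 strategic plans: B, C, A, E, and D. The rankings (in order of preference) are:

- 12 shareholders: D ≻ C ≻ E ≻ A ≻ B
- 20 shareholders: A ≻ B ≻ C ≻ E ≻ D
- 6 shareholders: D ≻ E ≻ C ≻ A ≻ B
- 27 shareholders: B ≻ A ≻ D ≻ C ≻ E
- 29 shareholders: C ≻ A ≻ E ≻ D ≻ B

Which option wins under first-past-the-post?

First-place votes: B 27, C 29, A 20, E 0, D 18.
C has the most first-place votes.

C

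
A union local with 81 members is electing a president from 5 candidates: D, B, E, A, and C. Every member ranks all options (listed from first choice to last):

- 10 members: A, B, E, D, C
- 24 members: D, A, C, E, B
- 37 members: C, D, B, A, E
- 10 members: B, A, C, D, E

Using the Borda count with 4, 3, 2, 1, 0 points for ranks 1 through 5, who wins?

D: 10·1 + 24·4 + 37·3 + 10·1 = 227
B: 10·3 + 24·0 + 37·2 + 10·4 = 144
E: 10·2 + 24·1 + 37·0 + 10·0 = 44
A: 10·4 + 24·3 + 37·1 + 10·3 = 179
C: 10·0 + 24·2 + 37·4 + 10·2 = 216
D has the highest Borda score (227).

D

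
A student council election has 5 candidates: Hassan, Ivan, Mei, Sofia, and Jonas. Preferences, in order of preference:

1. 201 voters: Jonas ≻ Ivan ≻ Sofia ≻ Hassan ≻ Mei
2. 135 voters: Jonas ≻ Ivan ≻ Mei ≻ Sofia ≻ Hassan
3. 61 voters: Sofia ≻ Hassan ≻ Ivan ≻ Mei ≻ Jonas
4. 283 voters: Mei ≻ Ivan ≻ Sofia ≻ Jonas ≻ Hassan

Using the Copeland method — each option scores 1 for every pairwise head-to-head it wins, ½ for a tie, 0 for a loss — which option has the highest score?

Hassan: loses to Ivan, Mei, Sofia, and Jonas → score 0.
Ivan: beats Hassan, Mei, Sofia, and Jonas → score 4.
Mei: beats Hassan, Sofia, and Jonas; loses to Ivan → score 3.
Sofia: beats Hassan and Jonas; loses to Ivan and Mei → score 2.
Jonas: beats Hassan; loses to Ivan, Mei, and Sofia → score 1.
Ivan has the best pairwise record.

Ivan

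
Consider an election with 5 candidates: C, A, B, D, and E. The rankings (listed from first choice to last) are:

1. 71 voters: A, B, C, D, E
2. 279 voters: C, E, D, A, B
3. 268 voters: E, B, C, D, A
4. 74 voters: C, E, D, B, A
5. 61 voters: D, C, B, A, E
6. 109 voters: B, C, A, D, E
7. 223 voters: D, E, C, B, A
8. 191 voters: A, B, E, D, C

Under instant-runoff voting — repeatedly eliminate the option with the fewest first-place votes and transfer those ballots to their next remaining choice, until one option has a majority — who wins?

E

Round 1: C 353, A 262, B 109, D 284, E 268. Eliminate B.
Round 2: C 462, A 262, D 284, E 268. Eliminate A.
Round 3: C 533, D 284, E 459. Eliminate D.
Round 4: C 594, E 682. E has a majority.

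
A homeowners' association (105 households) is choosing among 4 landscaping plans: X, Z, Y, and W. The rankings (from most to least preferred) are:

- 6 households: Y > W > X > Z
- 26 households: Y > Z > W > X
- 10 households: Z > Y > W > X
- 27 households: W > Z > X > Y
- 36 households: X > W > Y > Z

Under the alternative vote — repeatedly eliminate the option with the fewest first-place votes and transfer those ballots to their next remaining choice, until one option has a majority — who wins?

Round 1: X 36, Z 10, Y 32, W 27. Eliminate Z.
Round 2: X 36, Y 42, W 27. Eliminate W.
Round 3: X 63, Y 42. X has a majority.

X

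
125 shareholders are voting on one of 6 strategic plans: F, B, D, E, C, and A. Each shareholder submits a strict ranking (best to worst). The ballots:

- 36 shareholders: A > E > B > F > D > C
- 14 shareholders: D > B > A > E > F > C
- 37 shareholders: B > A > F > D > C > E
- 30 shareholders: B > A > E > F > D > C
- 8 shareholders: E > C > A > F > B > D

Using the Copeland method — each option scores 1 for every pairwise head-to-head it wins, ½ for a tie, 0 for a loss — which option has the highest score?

F: beats D and C; loses to B, E, and A → score 2.
B: beats F, D, E, C, and A → score 5.
D: beats C; loses to F, B, E, and A → score 1.
E: beats F, D, and C; loses to B and A → score 3.
C: loses to F, B, D, E, and A → score 0.
A: beats F, D, E, and C; loses to B → score 4.
B has the best pairwise record.

B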